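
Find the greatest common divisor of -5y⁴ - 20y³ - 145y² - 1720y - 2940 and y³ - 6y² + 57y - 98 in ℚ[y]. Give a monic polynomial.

y² - 4y + 49

Apply the Euclidean algorithm:
  -5y⁴ - 20y³ - 145y² - 1720y - 2940 = (-5y - 50)(y³ - 6y² + 57y - 98) + (-160y² + 640y - 7840)
  y³ - 6y² + 57y - 98 = (-(1/160)y + 1/80)(-160y² + 640y - 7840) + (0)
Last nonzero remainder: -160y² + 640y - 7840. Dividing through by -160 gives the monic gcd y² - 4y + 49.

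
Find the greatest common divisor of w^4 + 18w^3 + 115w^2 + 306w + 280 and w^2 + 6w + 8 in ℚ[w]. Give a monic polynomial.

w^2 + 6w + 8

Apply the Euclidean algorithm:
  w^4 + 18w^3 + 115w^2 + 306w + 280 = (w^2 + 12w + 35)(w^2 + 6w + 8) + (0)
The last nonzero remainder w^2 + 6w + 8 is already monic.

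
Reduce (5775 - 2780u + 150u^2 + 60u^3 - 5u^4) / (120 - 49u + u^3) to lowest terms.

By polynomial division,
  -5u^4 + 60u^3 + 150u^2 - 2780u + 5775 = (-5u + 60)(u^3 - 49u + 120) + (-95u^2 + 760u - 1425)
  u^3 - 49u + 120 = (-(1/95)u - 8/95)(-95u^2 + 760u - 1425) + (0)
Last nonzero remainder: -95u^2 + 760u - 1425. Dividing through by -95 gives the monic gcd u^2 - 8u + 15.
Cancel u^2 - 8u + 15 from numerator and denominator to get the reduced form.

(385 + 20u - 5u^2)/(8 + u)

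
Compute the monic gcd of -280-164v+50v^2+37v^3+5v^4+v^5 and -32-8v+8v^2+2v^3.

-4+v^2

Apply the Euclidean algorithm:
  v^5+5v^4+37v^3+50v^2-164v-280 = ((1/2)v^2+(1/2)v+37/2)(2v^3+8v^2-8v-32) + (-78v^2+312)
  2v^3+8v^2-8v-32 = (-(1/39)v-4/39)(-78v^2+312) + (0)
Last nonzero remainder: -78v^2+312. Dividing through by -78 gives the monic gcd v^2-4.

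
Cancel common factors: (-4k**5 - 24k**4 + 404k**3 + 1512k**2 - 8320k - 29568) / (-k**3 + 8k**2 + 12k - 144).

(4k**3 + 32k**2 - 244k - 1232)/(k - 6)

By polynomial division,
  -4k**5 - 24k**4 + 404k**3 + 1512k**2 - 8320k - 29568 = (4k**2 + 56k + 92)(-k**3 + 8k**2 + 12k - 144) + (680k**2 - 1360k - 16320)
  -k**3 + 8k**2 + 12k - 144 = (-(1/680)k + 3/340)(680k**2 - 1360k - 16320) + (0)
Last nonzero remainder: 680k**2 - 1360k - 16320. Dividing through by 680 gives the monic gcd k**2 - 2k - 24.
Cancel k**2 - 2k - 24 from numerator and denominator to get the reduced form.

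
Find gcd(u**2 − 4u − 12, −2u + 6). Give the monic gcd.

1

Apply the Euclidean algorithm:
  u**2 − 4u − 12 = (−(1/2)u + 1/2)(−2u + 6) + (−15)
  −2u + 6 = ((2/15)u − 2/5)(−15) + (0)
The last nonzero remainder is the constant −15, so the polynomials are coprime and gcd = 1.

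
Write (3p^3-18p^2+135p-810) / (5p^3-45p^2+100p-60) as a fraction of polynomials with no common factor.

(3p^2+135)/(5p^2-15p+10)

By polynomial division,
  3p^3-18p^2+135p-810 = (3/5)(5p^3-45p^2+100p-60) + (9p^2+75p-774)
  5p^3-45p^2+100p-60 = ((5/9)p-260/27)(9p^2+75p-774) + ((11270/9)p-22540/3)
  9p^2+75p-774 = ((81/11270)p+1161/11270)((11270/9)p-22540/3) + (0)
Last nonzero remainder: (11270/9)p-22540/3. Dividing through by 11270/9 gives the monic gcd p-6.
Cancel p-6 from numerator and denominator to get the reduced form.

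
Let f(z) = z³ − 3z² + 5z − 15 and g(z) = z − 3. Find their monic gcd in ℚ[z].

Euclidean algorithm in ℚ[z]:
  z³ − 3z² + 5z − 15 = (z² + 5)(z − 3) + (0)
The last nonzero remainder z − 3 is already monic.

z − 3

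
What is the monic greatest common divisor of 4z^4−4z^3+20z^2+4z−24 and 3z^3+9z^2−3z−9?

z^2−1

Repeated division with remainder:
  4z^4−4z^3+20z^2+4z−24 = ((4/3)z−16/3)(3z^3+9z^2−3z−9) + (72z^2−72)
  3z^3+9z^2−3z−9 = ((1/24)z+1/8)(72z^2−72) + (0)
Last nonzero remainder: 72z^2−72. Dividing through by 72 gives the monic gcd z^2−1.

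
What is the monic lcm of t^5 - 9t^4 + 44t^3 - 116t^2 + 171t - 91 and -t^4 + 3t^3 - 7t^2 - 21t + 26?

Euclidean algorithm in ℚ[t]:
  t^5 - 9t^4 + 44t^3 - 116t^2 + 171t - 91 = (-t + 6)(-t^4 + 3t^3 - 7t^2 - 21t + 26) + (19t^3 - 95t^2 + 323t - 247)
  -t^4 + 3t^3 - 7t^2 - 21t + 26 = (-(1/19)t - 2/19)(19t^3 - 95t^2 + 323t - 247) + (0)
Last nonzero remainder: 19t^3 - 95t^2 + 323t - 247. Dividing through by 19 gives the monic gcd t^3 - 5t^2 + 17t - 13.
Then lcm(f, g) = f·g / gcd(f, g); expanding and making the result monic gives the answer.

t^6 - 7t^5 + 26t^4 - 28t^3 - 61t^2 + 251t - 182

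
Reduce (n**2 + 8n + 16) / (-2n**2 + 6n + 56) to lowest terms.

(-n - 4)/(2n - 14)

By polynomial division,
  n**2 + 8n + 16 = (-1/2)(-2n**2 + 6n + 56) + (11n + 44)
  -2n**2 + 6n + 56 = (-(2/11)n + 14/11)(11n + 44) + (0)
Last nonzero remainder: 11n + 44. Dividing through by 11 gives the monic gcd n + 4.
Cancel n + 4 from numerator and denominator to get the reduced form.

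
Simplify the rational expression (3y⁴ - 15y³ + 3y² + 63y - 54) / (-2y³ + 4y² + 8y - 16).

(-3y³ + 21y² - 45y + 27)/(2y² - 8y + 8)

Repeated division with remainder:
  3y⁴ - 15y³ + 3y² + 63y - 54 = (-(3/2)y + 9/2)(-2y³ + 4y² + 8y - 16) + (-3y² + 3y + 18)
  -2y³ + 4y² + 8y - 16 = ((2/3)y - 2/3)(-3y² + 3y + 18) + (-2y - 4)
  -3y² + 3y + 18 = ((3/2)y - 9/2)(-2y - 4) + (0)
Last nonzero remainder: -2y - 4. Dividing through by -2 gives the monic gcd y + 2.
Cancel y + 2 from numerator and denominator to get the reduced form.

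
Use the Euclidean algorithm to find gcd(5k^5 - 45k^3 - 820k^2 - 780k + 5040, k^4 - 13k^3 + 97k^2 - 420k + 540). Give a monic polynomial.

k^2 - 8k + 12

By polynomial division,
  5k^5 - 45k^3 - 820k^2 - 780k + 5040 = (5k + 65)(k^4 - 13k^3 + 97k^2 - 420k + 540) + (315k^3 - 5025k^2 + 23820k - 30060)
  k^4 - 13k^3 + 97k^2 - 420k + 540 = ((1/315)k + 62/6615)(315k^3 - 5025k^2 + 23820k - 30060) + ((30199/441)k^2 - (241592/441)k + 120796/147)
  315k^3 - 5025k^2 + 23820k - 30060 = ((138915/30199)k - 1104705/30199)((30199/441)k^2 - (241592/441)k + 120796/147) + (0)
Last nonzero remainder: (30199/441)k^2 - (241592/441)k + 120796/147. Dividing through by 30199/441 gives the monic gcd k^2 - 8k + 12.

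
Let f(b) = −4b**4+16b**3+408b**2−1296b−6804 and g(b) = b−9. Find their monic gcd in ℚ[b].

b−9

Repeated division with remainder:
  −4b**4+16b**3+408b**2−1296b−6804 = (−4b**3−20b**2+228b+756)(b−9) + (0)
The last nonzero remainder b−9 is already monic.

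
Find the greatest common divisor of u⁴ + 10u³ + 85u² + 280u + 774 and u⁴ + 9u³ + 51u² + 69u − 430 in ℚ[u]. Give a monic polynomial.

Euclidean algorithm in ℚ[u]:
  u⁴ + 10u³ + 85u² + 280u + 774 = (u⁴ + 9u³ + 51u² + 69u − 430) + (u³ + 34u² + 211u + 1204)
  u⁴ + 9u³ + 51u² + 69u − 430 = (u − 25)(u³ + 34u² + 211u + 1204) + (690u² + 4140u + 29670)
  u³ + 34u² + 211u + 1204 = ((1/690)u + 14/345)(690u² + 4140u + 29670) + (0)
Last nonzero remainder: 690u² + 4140u + 29670. Dividing through by 690 gives the monic gcd u² + 6u + 43.

u² + 6u + 43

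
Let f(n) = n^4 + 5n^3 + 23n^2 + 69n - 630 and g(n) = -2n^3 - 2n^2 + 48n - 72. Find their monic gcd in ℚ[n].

n^2 + 3n - 18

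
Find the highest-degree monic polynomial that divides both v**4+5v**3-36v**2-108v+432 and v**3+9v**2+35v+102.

v+6

Euclidean algorithm in ℚ[v]:
  v**4+5v**3-36v**2-108v+432 = (v-4)(v**3+9v**2+35v+102) + (-35v**2-70v+840)
  v**3+9v**2+35v+102 = (-(1/35)v-1/5)(-35v**2-70v+840) + (45v+270)
  -35v**2-70v+840 = (-(7/9)v+28/9)(45v+270) + (0)
Last nonzero remainder: 45v+270. Dividing through by 45 gives the monic gcd v+6.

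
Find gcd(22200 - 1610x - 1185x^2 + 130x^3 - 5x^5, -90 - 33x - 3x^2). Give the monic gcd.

By polynomial division,
  -5x^5 + 130x^3 - 1185x^2 - 1610x + 22200 = ((5/3)x^3 - (55/3)x^2 + (325/3)x - 740/3)(-3x^2 - 33x - 90) + (0)
Last nonzero remainder: -3x^2 - 33x - 90. Dividing through by -3 gives the monic gcd x^2 + 11x + 30.

30 + 11x + x^2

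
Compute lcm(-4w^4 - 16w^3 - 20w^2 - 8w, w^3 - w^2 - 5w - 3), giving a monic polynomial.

w^5 + w^4 - 7w^3 - 13w^2 - 6w

Euclidean algorithm in ℚ[w]:
  -4w^4 - 16w^3 - 20w^2 - 8w = (-4w - 20)(w^3 - w^2 - 5w - 3) + (-60w^2 - 120w - 60)
  w^3 - w^2 - 5w - 3 = (-(1/60)w + 1/20)(-60w^2 - 120w - 60) + (0)
Last nonzero remainder: -60w^2 - 120w - 60. Dividing through by -60 gives the monic gcd w^2 + 2w + 1.
Then lcm(f, g) = f·g / gcd(f, g); expanding and making the result monic gives the answer.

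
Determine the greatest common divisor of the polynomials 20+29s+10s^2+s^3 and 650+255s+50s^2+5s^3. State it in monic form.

5+s

Apply the Euclidean algorithm:
  s^3+10s^2+29s+20 = (1/5)(5s^3+50s^2+255s+650) + (-22s-110)
  5s^3+50s^2+255s+650 = (-(5/22)s^2-(25/22)s-65/11)(-22s-110) + (0)
Last nonzero remainder: -22s-110. Dividing through by -22 gives the monic gcd s+5.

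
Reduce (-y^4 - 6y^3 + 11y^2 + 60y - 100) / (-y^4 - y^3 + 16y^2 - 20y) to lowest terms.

Euclidean algorithm in ℚ[y]:
  -y^4 - 6y^3 + 11y^2 + 60y - 100 = (-y^4 - y^3 + 16y^2 - 20y) + (-5y^3 - 5y^2 + 80y - 100)
  -y^4 - y^3 + 16y^2 - 20y = ((1/5)y)(-5y^3 - 5y^2 + 80y - 100) + (0)
Last nonzero remainder: -5y^3 - 5y^2 + 80y - 100. Dividing through by -5 gives the monic gcd y^3 + y^2 - 16y + 20.
Cancel y^3 + y^2 - 16y + 20 from numerator and denominator to get the reduced form.

(y + 5)/(y)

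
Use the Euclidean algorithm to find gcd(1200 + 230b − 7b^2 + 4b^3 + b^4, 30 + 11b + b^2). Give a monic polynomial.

30 + 11b + b^2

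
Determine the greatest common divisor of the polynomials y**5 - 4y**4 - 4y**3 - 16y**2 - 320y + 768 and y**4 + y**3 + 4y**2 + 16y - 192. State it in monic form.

y**3 + 4y**2 + 16y + 64

Euclidean algorithm in ℚ[y]:
  y**5 - 4y**4 - 4y**3 - 16y**2 - 320y + 768 = (y - 5)(y**4 + y**3 + 4y**2 + 16y - 192) + (-3y**3 - 12y**2 - 48y - 192)
  y**4 + y**3 + 4y**2 + 16y - 192 = (-(1/3)y + 1)(-3y**3 - 12y**2 - 48y - 192) + (0)
Last nonzero remainder: -3y**3 - 12y**2 - 48y - 192. Dividing through by -3 gives the monic gcd y**3 + 4y**2 + 16y + 64.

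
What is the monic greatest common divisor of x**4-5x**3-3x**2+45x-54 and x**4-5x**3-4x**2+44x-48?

x**2+x-6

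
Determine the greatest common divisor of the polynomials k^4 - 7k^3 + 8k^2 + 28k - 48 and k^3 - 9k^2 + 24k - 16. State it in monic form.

k - 4

Repeated division with remainder:
  k^4 - 7k^3 + 8k^2 + 28k - 48 = (k + 2)(k^3 - 9k^2 + 24k - 16) + (2k^2 - 4k - 16)
  k^3 - 9k^2 + 24k - 16 = ((1/2)k - 7/2)(2k^2 - 4k - 16) + (18k - 72)
  2k^2 - 4k - 16 = ((1/9)k + 2/9)(18k - 72) + (0)
Last nonzero remainder: 18k - 72. Dividing through by 18 gives the monic gcd k - 4.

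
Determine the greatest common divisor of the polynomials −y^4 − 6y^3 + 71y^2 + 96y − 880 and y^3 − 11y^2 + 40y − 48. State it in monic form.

Euclidean algorithm in ℚ[y]:
  −y^4 − 6y^3 + 71y^2 + 96y − 880 = (−y − 17)(y^3 − 11y^2 + 40y − 48) + (−76y^2 + 728y − 1696)
  y^3 − 11y^2 + 40y − 48 = (−(1/76)y + 27/1444)(−76y^2 + 728y − 1696) + ((1470/361)y − 5880/361)
  −76y^2 + 728y − 1696 = (−(13718/735)y + 76532/735)((1470/361)y − 5880/361) + (0)
Last nonzero remainder: (1470/361)y − 5880/361. Dividing through by 1470/361 gives the monic gcd y − 4.

y − 4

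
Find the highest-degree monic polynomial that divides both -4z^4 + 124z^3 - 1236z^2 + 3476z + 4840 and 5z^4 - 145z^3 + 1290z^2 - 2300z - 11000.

z^2 - 21z + 110

Repeated division with remainder:
  -4z^4 + 124z^3 - 1236z^2 + 3476z + 4840 = (-4/5)(5z^4 - 145z^3 + 1290z^2 - 2300z - 11000) + (8z^3 - 204z^2 + 1636z - 3960)
  5z^4 - 145z^3 + 1290z^2 - 2300z - 11000 = ((5/8)z - 35/16)(8z^3 - 204z^2 + 1636z - 3960) + (-(715/4)z^2 + (15015/4)z - 39325/2)
  8z^3 - 204z^2 + 1636z - 3960 = (-(32/715)z + 144/715)(-(715/4)z^2 + (15015/4)z - 39325/2) + (0)
Last nonzero remainder: -(715/4)z^2 + (15015/4)z - 39325/2. Dividing through by -715/4 gives the monic gcd z^2 - 21z + 110.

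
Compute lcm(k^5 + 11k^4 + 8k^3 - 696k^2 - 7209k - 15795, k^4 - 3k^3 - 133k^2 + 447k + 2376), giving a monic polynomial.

By polynomial division,
  k^5 + 11k^4 + 8k^3 - 696k^2 - 7209k - 15795 = (k + 14)(k^4 - 3k^3 - 133k^2 + 447k + 2376) + (183k^3 + 719k^2 - 15843k - 49059)
  k^4 - 3k^3 - 133k^2 + 447k + 2376 = ((1/183)k - 1268/33489)(183k^3 + 719k^2 - 15843k - 49059) + (-(643076/33489)k^2 + (1286152/11163)k + 1929228/3721)
  183k^3 + 719k^2 - 15843k - 49059 = (-(6128487/643076)k - 60849513/643076)(-(643076/33489)k^2 + (1286152/11163)k + 1929228/3721) + (0)
Last nonzero remainder: -(643076/33489)k^2 + (1286152/11163)k + 1929228/3721. Dividing through by -643076/33489 gives the monic gcd k^2 - 6k - 27.
Then lcm(f, g) = f·g / gcd(f, g); expanding and making the result monic gives the answer.

k^7 + 14k^6 - 47k^5 - 1640k^4 - 10001k^3 + 23826k^2 + 587007k + 1389960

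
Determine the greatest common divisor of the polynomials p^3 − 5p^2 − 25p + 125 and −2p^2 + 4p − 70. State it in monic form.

1

Apply the Euclidean algorithm:
  p^3 − 5p^2 − 25p + 125 = (−(1/2)p + 3/2)(−2p^2 + 4p − 70) + (−66p + 230)
  −2p^2 + 4p − 70 = ((1/33)p + 49/1089)(−66p + 230) + (−87500/1089)
  −66p + 230 = ((35937/43750)p − 25047/8750)(−87500/1089) + (0)
The last nonzero remainder is the constant −87500/1089, so the polynomials are coprime and gcd = 1.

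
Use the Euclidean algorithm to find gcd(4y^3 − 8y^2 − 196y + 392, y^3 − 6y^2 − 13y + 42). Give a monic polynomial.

Euclidean algorithm in ℚ[y]:
  4y^3 − 8y^2 − 196y + 392 = (4)(y^3 − 6y^2 − 13y + 42) + (16y^2 − 144y + 224)
  y^3 − 6y^2 − 13y + 42 = ((1/16)y + 3/16)(16y^2 − 144y + 224) + (0)
Last nonzero remainder: 16y^2 − 144y + 224. Dividing through by 16 gives the monic gcd y^2 − 9y + 14.

y^2 − 9y + 14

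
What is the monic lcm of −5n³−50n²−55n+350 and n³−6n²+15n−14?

n⁵+6n⁴−22n³−44n²+357n−490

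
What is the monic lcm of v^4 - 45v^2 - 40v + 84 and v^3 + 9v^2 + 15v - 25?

Repeated division with remainder:
  v^4 - 45v^2 - 40v + 84 = (v - 9)(v^3 + 9v^2 + 15v - 25) + (21v^2 + 120v - 141)
  v^3 + 9v^2 + 15v - 25 = ((1/21)v + 23/147)(21v^2 + 120v - 141) + ((144/49)v - 144/49)
  21v^2 + 120v - 141 = ((343/48)v + 2303/48)((144/49)v - 144/49) + (0)
Last nonzero remainder: (144/49)v - 144/49. Dividing through by 144/49 gives the monic gcd v - 1.
Then lcm(f, g) = f·g / gcd(f, g); expanding and making the result monic gives the answer.

v^6 + 10v^5 - 20v^4 - 490v^3 - 1441v^2 - 160v + 2100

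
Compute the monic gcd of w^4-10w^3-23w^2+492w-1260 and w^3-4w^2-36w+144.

Repeated division with remainder:
  w^4-10w^3-23w^2+492w-1260 = (w-6)(w^3-4w^2-36w+144) + (-11w^2+132w-396)
  w^3-4w^2-36w+144 = (-(1/11)w-8/11)(-11w^2+132w-396) + (24w-144)
  -11w^2+132w-396 = (-(11/24)w+11/4)(24w-144) + (0)
Last nonzero remainder: 24w-144. Dividing through by 24 gives the monic gcd w-6.

w-6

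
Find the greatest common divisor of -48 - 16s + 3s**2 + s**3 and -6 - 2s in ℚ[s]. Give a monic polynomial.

Repeated division with remainder:
  s**3 + 3s**2 - 16s - 48 = (-(1/2)s**2 + 8)(-2s - 6) + (0)
Last nonzero remainder: -2s - 6. Dividing through by -2 gives the monic gcd s + 3.

3 + s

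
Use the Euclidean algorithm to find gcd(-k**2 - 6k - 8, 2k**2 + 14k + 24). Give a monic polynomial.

Repeated division with remainder:
  -k**2 - 6k - 8 = (-1/2)(2k**2 + 14k + 24) + (k + 4)
  2k**2 + 14k + 24 = (2k + 6)(k + 4) + (0)
The last nonzero remainder k + 4 is already monic.

k + 4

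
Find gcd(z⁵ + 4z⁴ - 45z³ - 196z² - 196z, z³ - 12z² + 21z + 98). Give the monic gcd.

By polynomial division,
  z⁵ + 4z⁴ - 45z³ - 196z² - 196z = (z² + 16z + 126)(z³ - 12z² + 21z + 98) + (882z² - 4410z - 12348)
  z³ - 12z² + 21z + 98 = ((1/882)z - 1/126)(882z² - 4410z - 12348) + (0)
Last nonzero remainder: 882z² - 4410z - 12348. Dividing through by 882 gives the monic gcd z² - 5z - 14.

z² - 5z - 14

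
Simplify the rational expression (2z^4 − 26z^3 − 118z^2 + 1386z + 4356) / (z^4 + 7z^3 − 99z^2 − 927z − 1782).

(2z − 22)/(z + 9)

By polynomial division,
  2z^4 − 26z^3 − 118z^2 + 1386z + 4356 = (2)(z^4 + 7z^3 − 99z^2 − 927z − 1782) + (−40z^3 + 80z^2 + 3240z + 7920)
  z^4 + 7z^3 − 99z^2 − 927z − 1782 = (−(1/40)z − 9/40)(−40z^3 + 80z^2 + 3240z + 7920) + (0)
Last nonzero remainder: −40z^3 + 80z^2 + 3240z + 7920. Dividing through by −40 gives the monic gcd z^3 − 2z^2 − 81z − 198.
Cancel z^3 − 2z^2 − 81z − 198 from numerator and denominator to get the reduced form.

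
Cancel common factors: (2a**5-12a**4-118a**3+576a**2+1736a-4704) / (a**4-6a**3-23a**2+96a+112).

(2a**3-6a**2-80a+168)/(a**2-3a-4)

Apply the Euclidean algorithm:
  2a**5-12a**4-118a**3+576a**2+1736a-4704 = (2a)(a**4-6a**3-23a**2+96a+112) + (-72a**3+384a**2+1512a-4704)
  a**4-6a**3-23a**2+96a+112 = (-(1/72)a+1/108)(-72a**3+384a**2+1512a-4704) + (-(50/9)a**2+(50/3)a+1400/9)
  -72a**3+384a**2+1512a-4704 = ((324/25)a-756/25)(-(50/9)a**2+(50/3)a+1400/9) + (0)
Last nonzero remainder: -(50/9)a**2+(50/3)a+1400/9. Dividing through by -50/9 gives the monic gcd a**2-3a-28.
Cancel a**2-3a-28 from numerator and denominator to get the reduced form.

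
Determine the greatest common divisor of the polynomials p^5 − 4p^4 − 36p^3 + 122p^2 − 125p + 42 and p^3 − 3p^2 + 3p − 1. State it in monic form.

By polynomial division,
  p^5 − 4p^4 − 36p^3 + 122p^2 − 125p + 42 = (p^2 − p − 42)(p^3 − 3p^2 + 3p − 1) + (0)
The last nonzero remainder p^3 − 3p^2 + 3p − 1 is already monic.

p^3 − 3p^2 + 3p − 1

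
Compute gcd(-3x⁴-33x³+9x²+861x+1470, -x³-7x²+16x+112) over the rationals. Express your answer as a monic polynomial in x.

By polynomial division,
  -3x⁴-33x³+9x²+861x+1470 = (3x+12)(-x³-7x²+16x+112) + (45x²+333x+126)
  -x³-7x²+16x+112 = (-(1/45)x+2/225)(45x²+333x+126) + ((396/25)x+2772/25)
  45x²+333x+126 = ((125/44)x+25/22)((396/25)x+2772/25) + (0)
Last nonzero remainder: (396/25)x+2772/25. Dividing through by 396/25 gives the monic gcd x+7.

x+7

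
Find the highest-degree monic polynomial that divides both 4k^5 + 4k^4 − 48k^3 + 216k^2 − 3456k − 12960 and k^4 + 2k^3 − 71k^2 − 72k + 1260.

Repeated division with remainder:
  4k^5 + 4k^4 − 48k^3 + 216k^2 − 3456k − 12960 = (4k − 4)(k^4 + 2k^3 − 71k^2 − 72k + 1260) + (244k^3 + 220k^2 − 8784k − 7920)
  k^4 + 2k^3 − 71k^2 − 72k + 1260 = ((1/244)k + 67/14884)(244k^3 + 220k^2 − 8784k − 7920) + (−(133920/3721)k^2 + 4821120/3721)
  244k^3 + 220k^2 − 8784k − 7920 = (−(226981/33480)k − 40931/6696)(−(133920/3721)k^2 + 4821120/3721) + (0)
Last nonzero remainder: −(133920/3721)k^2 + 4821120/3721. Dividing through by −133920/3721 gives the monic gcd k^2 − 36.

k^2 − 36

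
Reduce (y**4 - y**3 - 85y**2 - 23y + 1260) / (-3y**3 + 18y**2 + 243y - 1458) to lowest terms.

(-y**3 - 8y**2 + 13y + 140)/(3y**2 + 9y - 162)

Euclidean algorithm in ℚ[y]:
  y**4 - y**3 - 85y**2 - 23y + 1260 = (-(1/3)y - 5/3)(-3y**3 + 18y**2 + 243y - 1458) + (26y**2 - 104y - 1170)
  -3y**3 + 18y**2 + 243y - 1458 = (-(3/26)y + 3/13)(26y**2 - 104y - 1170) + (132y - 1188)
  26y**2 - 104y - 1170 = ((13/66)y + 65/66)(132y - 1188) + (0)
Last nonzero remainder: 132y - 1188. Dividing through by 132 gives the monic gcd y - 9.
Cancel y - 9 from numerator and denominator to get the reduced form.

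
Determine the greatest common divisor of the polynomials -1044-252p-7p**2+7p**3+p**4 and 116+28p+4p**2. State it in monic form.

29+7p+p**2

Apply the Euclidean algorithm:
  p**4+7p**3-7p**2-252p-1044 = ((1/4)p**2-9)(4p**2+28p+116) + (0)
Last nonzero remainder: 4p**2+28p+116. Dividing through by 4 gives the monic gcd p**2+7p+29.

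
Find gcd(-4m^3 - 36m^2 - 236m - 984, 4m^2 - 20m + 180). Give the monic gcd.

Apply the Euclidean algorithm:
  -4m^3 - 36m^2 - 236m - 984 = (-m - 14)(4m^2 - 20m + 180) + (-336m + 1536)
  4m^2 - 20m + 180 = (-(1/84)m + 1/196)(-336m + 1536) + (8436/49)
  -336m + 1536 = (-(1372/703)m + 6272/703)(8436/49) + (0)
The last nonzero remainder is the constant 8436/49, so the polynomials are coprime and gcd = 1.

1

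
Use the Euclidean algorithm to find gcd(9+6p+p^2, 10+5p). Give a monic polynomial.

Repeated division with remainder:
  p^2+6p+9 = ((1/5)p+4/5)(5p+10) + (1)
  5p+10 = (5p+10)(1) + (0)
The last nonzero remainder is the constant 1, so the polynomials are coprime and gcd = 1.

1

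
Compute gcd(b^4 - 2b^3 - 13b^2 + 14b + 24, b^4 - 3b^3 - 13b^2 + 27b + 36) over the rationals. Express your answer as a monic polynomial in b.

b^3 - 13b - 12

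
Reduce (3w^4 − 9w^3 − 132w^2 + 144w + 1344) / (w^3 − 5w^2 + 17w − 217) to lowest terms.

(3w^3 + 12w^2 − 48w − 192)/(w^2 + 2w + 31)

Repeated division with remainder:
  3w^4 − 9w^3 − 132w^2 + 144w + 1344 = (3w + 6)(w^3 − 5w^2 + 17w − 217) + (−153w^2 + 693w + 2646)
  w^3 − 5w^2 + 17w − 217 = (−(1/153)w + 8/2601)(−153w^2 + 693w + 2646) + ((9295/289)w − 65065/289)
  −153w^2 + 693w + 2646 = (−(44217/9295)w − 109242/9295)((9295/289)w − 65065/289) + (0)
Last nonzero remainder: (9295/289)w − 65065/289. Dividing through by 9295/289 gives the monic gcd w − 7.
Cancel w − 7 from numerator and denominator to get the reduced form.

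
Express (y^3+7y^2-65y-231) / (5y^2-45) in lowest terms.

(y^2+4y-77)/(5y-15)

By polynomial division,
  y^3+7y^2-65y-231 = ((1/5)y+7/5)(5y^2-45) + (-56y-168)
  5y^2-45 = (-(5/56)y+15/56)(-56y-168) + (0)
Last nonzero remainder: -56y-168. Dividing through by -56 gives the monic gcd y+3.
Cancel y+3 from numerator and denominator to get the reduced form.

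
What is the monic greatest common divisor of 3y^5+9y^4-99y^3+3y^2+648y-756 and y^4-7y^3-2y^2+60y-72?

By polynomial division,
  3y^5+9y^4-99y^3+3y^2+648y-756 = (3y+30)(y^4-7y^3-2y^2+60y-72) + (117y^3-117y^2-936y+1404)
  y^4-7y^3-2y^2+60y-72 = ((1/117)y-2/39)(117y^3-117y^2-936y+1404) + (0)
Last nonzero remainder: 117y^3-117y^2-936y+1404. Dividing through by 117 gives the monic gcd y^3-y^2-8y+12.

y^3-y^2-8y+12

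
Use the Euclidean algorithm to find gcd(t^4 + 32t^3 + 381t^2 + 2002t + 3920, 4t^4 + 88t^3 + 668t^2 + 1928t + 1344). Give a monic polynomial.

Repeated division with remainder:
  t^4 + 32t^3 + 381t^2 + 2002t + 3920 = (1/4)(4t^4 + 88t^3 + 668t^2 + 1928t + 1344) + (10t^3 + 214t^2 + 1520t + 3584)
  4t^4 + 88t^3 + 668t^2 + 1928t + 1344 = ((2/5)t + 6/25)(10t^3 + 214t^2 + 1520t + 3584) + ((216/25)t^2 + (648/5)t + 12096/25)
  10t^3 + 214t^2 + 1520t + 3584 = ((125/108)t + 200/27)((216/25)t^2 + (648/5)t + 12096/25) + (0)
Last nonzero remainder: (216/25)t^2 + (648/5)t + 12096/25. Dividing through by 216/25 gives the monic gcd t^2 + 15t + 56.

t^2 + 15t + 56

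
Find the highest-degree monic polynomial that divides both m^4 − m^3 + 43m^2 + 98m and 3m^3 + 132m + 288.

m + 2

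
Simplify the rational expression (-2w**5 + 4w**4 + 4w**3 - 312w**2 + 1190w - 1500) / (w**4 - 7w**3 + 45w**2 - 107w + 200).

By polynomial division,
  -2w**5 + 4w**4 + 4w**3 - 312w**2 + 1190w - 1500 = (-2w - 10)(w**4 - 7w**3 + 45w**2 - 107w + 200) + (24w**3 - 76w**2 + 520w + 500)
  w**4 - 7w**3 + 45w**2 - 107w + 200 = ((1/24)w - 23/144)(24w**3 - 76w**2 + 520w + 500) + ((403/36)w**2 - (403/9)w + 10075/36)
  24w**3 - 76w**2 + 520w + 500 = ((864/403)w + 720/403)((403/36)w**2 - (403/9)w + 10075/36) + (0)
Last nonzero remainder: (403/36)w**2 - (403/9)w + 10075/36. Dividing through by 403/36 gives the monic gcd w**2 - 4w + 25.
Cancel w**2 - 4w + 25 from numerator and denominator to get the reduced form.

(-2w**3 - 4w**2 + 38w - 60)/(w**2 - 3w + 8)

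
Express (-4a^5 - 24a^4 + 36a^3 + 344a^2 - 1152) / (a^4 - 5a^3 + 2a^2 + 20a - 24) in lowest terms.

(-4a^3 - 44a^2 - 160a - 192)/(a^2 - 4)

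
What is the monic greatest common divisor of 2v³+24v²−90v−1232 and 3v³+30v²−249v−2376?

By polynomial division,
  2v³+24v²−90v−1232 = (2/3)(3v³+30v²−249v−2376) + (4v²+76v+352)
  3v³+30v²−249v−2376 = ((3/4)v−27/4)(4v²+76v+352) + (0)
Last nonzero remainder: 4v²+76v+352. Dividing through by 4 gives the monic gcd v²+19v+88.

v²+19v+88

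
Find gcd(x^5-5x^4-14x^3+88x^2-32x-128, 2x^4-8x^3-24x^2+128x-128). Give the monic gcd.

Apply the Euclidean algorithm:
  x^5-5x^4-14x^3+88x^2-32x-128 = ((1/2)x-1/2)(2x^4-8x^3-24x^2+128x-128) + (-6x^3+12x^2+96x-192)
  2x^4-8x^3-24x^2+128x-128 = (-(1/3)x+2/3)(-6x^3+12x^2+96x-192) + (0)
Last nonzero remainder: -6x^3+12x^2+96x-192. Dividing through by -6 gives the monic gcd x^3-2x^2-16x+32.

x^3-2x^2-16x+32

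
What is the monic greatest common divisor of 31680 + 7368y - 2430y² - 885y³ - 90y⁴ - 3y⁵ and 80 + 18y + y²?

Apply the Euclidean algorithm:
  -3y⁵ - 90y⁴ - 885y³ - 2430y² + 7368y + 31680 = (-3y³ - 36y² + 3y + 396)(y² + 18y + 80) + (0)
The last nonzero remainder y² + 18y + 80 is already monic.

80 + 18y + y²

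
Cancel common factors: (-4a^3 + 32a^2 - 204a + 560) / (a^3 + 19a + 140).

(-4a + 16)/(a + 4)

By polynomial division,
  -4a^3 + 32a^2 - 204a + 560 = (-4)(a^3 + 19a + 140) + (32a^2 - 128a + 1120)
  a^3 + 19a + 140 = ((1/32)a + 1/8)(32a^2 - 128a + 1120) + (0)
Last nonzero remainder: 32a^2 - 128a + 1120. Dividing through by 32 gives the monic gcd a^2 - 4a + 35.
Cancel a^2 - 4a + 35 from numerator and denominator to get the reduced form.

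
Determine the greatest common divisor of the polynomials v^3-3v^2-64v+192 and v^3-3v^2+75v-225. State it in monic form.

v-3

Repeated division with remainder:
  v^3-3v^2-64v+192 = (v^3-3v^2+75v-225) + (-139v+417)
  v^3-3v^2+75v-225 = (-(1/139)v^2-75/139)(-139v+417) + (0)
Last nonzero remainder: -139v+417. Dividing through by -139 gives the monic gcd v-3.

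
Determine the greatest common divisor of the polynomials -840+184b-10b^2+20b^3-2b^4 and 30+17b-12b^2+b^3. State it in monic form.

30-13b+b^2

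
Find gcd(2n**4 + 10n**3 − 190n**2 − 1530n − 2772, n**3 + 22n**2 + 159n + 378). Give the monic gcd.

n**2 + 13n + 42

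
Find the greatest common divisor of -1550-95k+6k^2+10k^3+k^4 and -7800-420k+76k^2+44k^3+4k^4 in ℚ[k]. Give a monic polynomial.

-50+5k+k^2

Apply the Euclidean algorithm:
  k^4+10k^3+6k^2-95k-1550 = (1/4)(4k^4+44k^3+76k^2-420k-7800) + (-k^3-13k^2+10k+400)
  4k^4+44k^3+76k^2-420k-7800 = (-4k+8)(-k^3-13k^2+10k+400) + (220k^2+1100k-11000)
  -k^3-13k^2+10k+400 = (-(1/220)k-2/55)(220k^2+1100k-11000) + (0)
Last nonzero remainder: 220k^2+1100k-11000. Dividing through by 220 gives the monic gcd k^2+5k-50.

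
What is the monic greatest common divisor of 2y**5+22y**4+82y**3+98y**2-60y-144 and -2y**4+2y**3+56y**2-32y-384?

y**2+7y+12

Repeated division with remainder:
  2y**5+22y**4+82y**3+98y**2-60y-144 = (-y-12)(-2y**4+2y**3+56y**2-32y-384) + (162y**3+738y**2-828y-4752)
  -2y**4+2y**3+56y**2-32y-384 = (-(1/81)y+50/729)(162y**3+738y**2-828y-4752) + (-(392/81)y**2-(2744/81)y-1568/27)
  162y**3+738y**2-828y-4752 = (-(6561/196)y+8019/98)(-(392/81)y**2-(2744/81)y-1568/27) + (0)
Last nonzero remainder: -(392/81)y**2-(2744/81)y-1568/27. Dividing through by -392/81 gives the monic gcd y**2+7y+12.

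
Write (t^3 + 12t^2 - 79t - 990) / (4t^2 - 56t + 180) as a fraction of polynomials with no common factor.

(t^2 + 21t + 110)/(4t - 20)

Apply the Euclidean algorithm:
  t^3 + 12t^2 - 79t - 990 = ((1/4)t + 13/2)(4t^2 - 56t + 180) + (240t - 2160)
  4t^2 - 56t + 180 = ((1/60)t - 1/12)(240t - 2160) + (0)
Last nonzero remainder: 240t - 2160. Dividing through by 240 gives the monic gcd t - 9.
Cancel t - 9 from numerator and denominator to get the reduced form.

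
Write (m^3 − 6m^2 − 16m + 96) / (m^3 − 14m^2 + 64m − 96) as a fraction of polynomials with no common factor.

(m + 4)/(m − 4)

By polynomial division,
  m^3 − 6m^2 − 16m + 96 = (m^3 − 14m^2 + 64m − 96) + (8m^2 − 80m + 192)
  m^3 − 14m^2 + 64m − 96 = ((1/8)m − 1/2)(8m^2 − 80m + 192) + (0)
Last nonzero remainder: 8m^2 − 80m + 192. Dividing through by 8 gives the monic gcd m^2 − 10m + 24.
Cancel m^2 − 10m + 24 from numerator and denominator to get the reduced form.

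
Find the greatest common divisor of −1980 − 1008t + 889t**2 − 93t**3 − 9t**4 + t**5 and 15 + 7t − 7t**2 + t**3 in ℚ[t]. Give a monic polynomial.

−3 − 2t + t**2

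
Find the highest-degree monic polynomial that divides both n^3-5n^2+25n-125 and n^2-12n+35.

Apply the Euclidean algorithm:
  n^3-5n^2+25n-125 = (n+7)(n^2-12n+35) + (74n-370)
  n^2-12n+35 = ((1/74)n-7/74)(74n-370) + (0)
Last nonzero remainder: 74n-370. Dividing through by 74 gives the monic gcd n-5.

n-5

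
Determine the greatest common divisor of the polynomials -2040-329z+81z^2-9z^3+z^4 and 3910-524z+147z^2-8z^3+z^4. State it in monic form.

85-4z+z^2

By polynomial division,
  z^4-9z^3+81z^2-329z-2040 = (z^4-8z^3+147z^2-524z+3910) + (-z^3-66z^2+195z-5950)
  z^4-8z^3+147z^2-524z+3910 = (-z+74)(-z^3-66z^2+195z-5950) + (5226z^2-20904z+444210)
  -z^3-66z^2+195z-5950 = (-(1/5226)z-35/2613)(5226z^2-20904z+444210) + (0)
Last nonzero remainder: 5226z^2-20904z+444210. Dividing through by 5226 gives the monic gcd z^2-4z+85.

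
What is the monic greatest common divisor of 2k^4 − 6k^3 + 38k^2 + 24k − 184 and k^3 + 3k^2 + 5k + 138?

k^2 − 3k + 23

Repeated division with remainder:
  2k^4 − 6k^3 + 38k^2 + 24k − 184 = (2k − 12)(k^3 + 3k^2 + 5k + 138) + (64k^2 − 192k + 1472)
  k^3 + 3k^2 + 5k + 138 = ((1/64)k + 3/32)(64k^2 − 192k + 1472) + (0)
Last nonzero remainder: 64k^2 − 192k + 1472. Dividing through by 64 gives the monic gcd k^2 − 3k + 23.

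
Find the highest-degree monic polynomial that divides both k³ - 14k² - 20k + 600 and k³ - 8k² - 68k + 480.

k - 10

Apply the Euclidean algorithm:
  k³ - 14k² - 20k + 600 = (k³ - 8k² - 68k + 480) + (-6k² + 48k + 120)
  k³ - 8k² - 68k + 480 = (-(1/6)k)(-6k² + 48k + 120) + (-48k + 480)
  -6k² + 48k + 120 = ((1/8)k + 1/4)(-48k + 480) + (0)
Last nonzero remainder: -48k + 480. Dividing through by -48 gives the monic gcd k - 10.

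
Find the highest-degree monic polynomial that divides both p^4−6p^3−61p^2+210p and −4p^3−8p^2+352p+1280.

p−10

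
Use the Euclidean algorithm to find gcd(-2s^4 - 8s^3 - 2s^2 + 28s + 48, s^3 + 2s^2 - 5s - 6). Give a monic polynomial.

s^2 + s - 6

Apply the Euclidean algorithm:
  -2s^4 - 8s^3 - 2s^2 + 28s + 48 = (-2s - 4)(s^3 + 2s^2 - 5s - 6) + (-4s^2 - 4s + 24)
  s^3 + 2s^2 - 5s - 6 = (-(1/4)s - 1/4)(-4s^2 - 4s + 24) + (0)
Last nonzero remainder: -4s^2 - 4s + 24. Dividing through by -4 gives the monic gcd s^2 + s - 6.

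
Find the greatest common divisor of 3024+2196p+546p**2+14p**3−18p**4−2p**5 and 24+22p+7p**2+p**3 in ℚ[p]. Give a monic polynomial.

12+5p+p**2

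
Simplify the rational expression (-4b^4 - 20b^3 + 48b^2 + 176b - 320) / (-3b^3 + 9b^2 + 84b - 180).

Euclidean algorithm in ℚ[b]:
  -4b^4 - 20b^3 + 48b^2 + 176b - 320 = ((4/3)b + 32/3)(-3b^3 + 9b^2 + 84b - 180) + (-160b^2 - 480b + 1600)
  -3b^3 + 9b^2 + 84b - 180 = ((3/160)b - 9/80)(-160b^2 - 480b + 1600) + (0)
Last nonzero remainder: -160b^2 - 480b + 1600. Dividing through by -160 gives the monic gcd b^2 + 3b - 10.
Cancel b^2 + 3b - 10 from numerator and denominator to get the reduced form.

(4b^2 + 8b - 32)/(3b - 18)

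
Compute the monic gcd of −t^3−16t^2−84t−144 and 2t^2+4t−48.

Euclidean algorithm in ℚ[t]:
  −t^3−16t^2−84t−144 = (−(1/2)t−7)(2t^2+4t−48) + (−80t−480)
  2t^2+4t−48 = (−(1/40)t+1/10)(−80t−480) + (0)
Last nonzero remainder: −80t−480. Dividing through by −80 gives the monic gcd t+6.

t+6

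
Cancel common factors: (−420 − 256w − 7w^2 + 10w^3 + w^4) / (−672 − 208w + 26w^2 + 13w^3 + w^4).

Repeated division with remainder:
  w^4 + 10w^3 − 7w^2 − 256w − 420 = (w^4 + 13w^3 + 26w^2 − 208w − 672) + (−3w^3 − 33w^2 − 48w + 252)
  w^4 + 13w^3 + 26w^2 − 208w − 672 = (−(1/3)w − 2/3)(−3w^3 − 33w^2 − 48w + 252) + (−12w^2 − 156w − 504)
  −3w^3 − 33w^2 − 48w + 252 = ((1/4)w − 1/2)(−12w^2 − 156w − 504) + (0)
Last nonzero remainder: −12w^2 − 156w − 504. Dividing through by −12 gives the monic gcd w^2 + 13w + 42.
Cancel w^2 + 13w + 42 from numerator and denominator to get the reduced form.

(−10 − 3w + w^2)/(−16 + w^2)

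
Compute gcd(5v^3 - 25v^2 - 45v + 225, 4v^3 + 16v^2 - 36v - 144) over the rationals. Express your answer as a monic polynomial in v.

v^2 - 9

Repeated division with remainder:
  5v^3 - 25v^2 - 45v + 225 = (5/4)(4v^3 + 16v^2 - 36v - 144) + (-45v^2 + 405)
  4v^3 + 16v^2 - 36v - 144 = (-(4/45)v - 16/45)(-45v^2 + 405) + (0)
Last nonzero remainder: -45v^2 + 405. Dividing through by -45 gives the monic gcd v^2 - 9.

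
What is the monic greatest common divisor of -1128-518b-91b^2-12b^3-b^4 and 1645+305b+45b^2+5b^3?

47+2b+b^2

Euclidean algorithm in ℚ[b]:
  -b^4-12b^3-91b^2-518b-1128 = (-(1/5)b-3/5)(5b^3+45b^2+305b+1645) + (-3b^2-6b-141)
  5b^3+45b^2+305b+1645 = (-(5/3)b-35/3)(-3b^2-6b-141) + (0)
Last nonzero remainder: -3b^2-6b-141. Dividing through by -3 gives the monic gcd b^2+2b+47.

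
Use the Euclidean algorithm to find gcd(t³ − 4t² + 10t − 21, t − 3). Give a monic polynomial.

t − 3

Repeated division with remainder:
  t³ − 4t² + 10t − 21 = (t² − t + 7)(t − 3) + (0)
The last nonzero remainder t − 3 is already monic.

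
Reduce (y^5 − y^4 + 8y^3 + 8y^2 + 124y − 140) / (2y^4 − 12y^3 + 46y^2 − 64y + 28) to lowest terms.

(y^2 + 4y + 10)/(2y − 2)

Repeated division with remainder:
  y^5 − y^4 + 8y^3 + 8y^2 + 124y − 140 = ((1/2)y + 5/2)(2y^4 − 12y^3 + 46y^2 − 64y + 28) + (15y^3 − 75y^2 + 270y − 210)
  2y^4 − 12y^3 + 46y^2 − 64y + 28 = ((2/15)y − 2/15)(15y^3 − 75y^2 + 270y − 210) + (0)
Last nonzero remainder: 15y^3 − 75y^2 + 270y − 210. Dividing through by 15 gives the monic gcd y^3 − 5y^2 + 18y − 14.
Cancel y^3 − 5y^2 + 18y − 14 from numerator and denominator to get the reduced form.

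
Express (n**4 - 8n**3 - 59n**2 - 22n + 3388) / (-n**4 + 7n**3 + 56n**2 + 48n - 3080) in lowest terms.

Apply the Euclidean algorithm:
  n**4 - 8n**3 - 59n**2 - 22n + 3388 = (-1)(-n**4 + 7n**3 + 56n**2 + 48n - 3080) + (-n**3 - 3n**2 + 26n + 308)
  -n**4 + 7n**3 + 56n**2 + 48n - 3080 = (n - 10)(-n**3 - 3n**2 + 26n + 308) + (0)
Last nonzero remainder: -n**3 - 3n**2 + 26n + 308. Dividing through by -1 gives the monic gcd n**3 + 3n**2 - 26n - 308.
Cancel n**3 + 3n**2 - 26n - 308 from numerator and denominator to get the reduced form.

(-n + 11)/(n - 10)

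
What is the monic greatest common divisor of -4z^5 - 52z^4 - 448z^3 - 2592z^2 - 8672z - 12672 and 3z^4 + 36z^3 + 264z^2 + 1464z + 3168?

Repeated division with remainder:
  -4z^5 - 52z^4 - 448z^3 - 2592z^2 - 8672z - 12672 = (-(4/3)z - 4/3)(3z^4 + 36z^3 + 264z^2 + 1464z + 3168) + (-48z^3 - 288z^2 - 2496z - 8448)
  3z^4 + 36z^3 + 264z^2 + 1464z + 3168 = (-(1/16)z - 3/8)(-48z^3 - 288z^2 - 2496z - 8448) + (0)
Last nonzero remainder: -48z^3 - 288z^2 - 2496z - 8448. Dividing through by -48 gives the monic gcd z^3 + 6z^2 + 52z + 176.

z^3 + 6z^2 + 52z + 176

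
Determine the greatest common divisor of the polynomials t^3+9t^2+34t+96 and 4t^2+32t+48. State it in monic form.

t+6

Euclidean algorithm in ℚ[t]:
  t^3+9t^2+34t+96 = ((1/4)t+1/4)(4t^2+32t+48) + (14t+84)
  4t^2+32t+48 = ((2/7)t+4/7)(14t+84) + (0)
Last nonzero remainder: 14t+84. Dividing through by 14 gives the monic gcd t+6.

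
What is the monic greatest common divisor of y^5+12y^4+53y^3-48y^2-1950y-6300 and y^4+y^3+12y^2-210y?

By polynomial division,
  y^5+12y^4+53y^3-48y^2-1950y-6300 = (y+11)(y^4+y^3+12y^2-210y) + (30y^3+30y^2+360y-6300)
  y^4+y^3+12y^2-210y = ((1/30)y)(30y^3+30y^2+360y-6300) + (0)
Last nonzero remainder: 30y^3+30y^2+360y-6300. Dividing through by 30 gives the monic gcd y^3+y^2+12y-210.

y^3+y^2+12y-210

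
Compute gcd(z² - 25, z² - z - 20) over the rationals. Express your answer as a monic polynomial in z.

z - 5

Repeated division with remainder:
  z² - 25 = (z² - z - 20) + (z - 5)
  z² - z - 20 = (z + 4)(z - 5) + (0)
The last nonzero remainder z - 5 is already monic.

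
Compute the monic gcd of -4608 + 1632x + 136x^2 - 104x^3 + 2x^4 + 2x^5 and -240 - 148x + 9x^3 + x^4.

-24 + 2x + x^2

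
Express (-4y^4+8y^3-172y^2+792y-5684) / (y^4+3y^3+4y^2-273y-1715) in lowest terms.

Apply the Euclidean algorithm:
  -4y^4+8y^3-172y^2+792y-5684 = (-4)(y^4+3y^3+4y^2-273y-1715) + (20y^3-156y^2-300y-12544)
  y^4+3y^3+4y^2-273y-1715 = ((1/20)y+27/50)(20y^3-156y^2-300y-12544) + ((2581/25)y^2+(2581/5)y+126469/25)
  20y^3-156y^2-300y-12544 = ((500/2581)y-6400/2581)((2581/25)y^2+(2581/5)y+126469/25) + (0)
Last nonzero remainder: (2581/25)y^2+(2581/5)y+126469/25. Dividing through by 2581/25 gives the monic gcd y^2+5y+49.
Cancel y^2+5y+49 from numerator and denominator to get the reduced form.

(-4y^2+28y-116)/(y^2-2y-35)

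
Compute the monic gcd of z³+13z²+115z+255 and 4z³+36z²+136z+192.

z+3

Apply the Euclidean algorithm:
  z³+13z²+115z+255 = (1/4)(4z³+36z²+136z+192) + (4z²+81z+207)
  4z³+36z²+136z+192 = (z−45/4)(4z²+81z+207) + ((3361/4)z+10083/4)
  4z²+81z+207 = ((16/3361)z+276/3361)((3361/4)z+10083/4) + (0)
Last nonzero remainder: (3361/4)z+10083/4. Dividing through by 3361/4 gives the monic gcd z+3.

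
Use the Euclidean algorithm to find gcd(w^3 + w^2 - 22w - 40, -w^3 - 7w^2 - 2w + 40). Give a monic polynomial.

w + 4

By polynomial division,
  w^3 + w^2 - 22w - 40 = (-1)(-w^3 - 7w^2 - 2w + 40) + (-6w^2 - 24w)
  -w^3 - 7w^2 - 2w + 40 = ((1/6)w + 1/2)(-6w^2 - 24w) + (10w + 40)
  -6w^2 - 24w = (-(3/5)w)(10w + 40) + (0)
Last nonzero remainder: 10w + 40. Dividing through by 10 gives the monic gcd w + 4.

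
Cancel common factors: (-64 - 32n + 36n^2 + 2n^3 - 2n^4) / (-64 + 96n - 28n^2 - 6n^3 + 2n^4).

(-1 - n)/(-1 + n)

By polynomial division,
  -2n^4 + 2n^3 + 36n^2 - 32n - 64 = (-1)(2n^4 - 6n^3 - 28n^2 + 96n - 64) + (-4n^3 + 8n^2 + 64n - 128)
  2n^4 - 6n^3 - 28n^2 + 96n - 64 = (-(1/2)n + 1/2)(-4n^3 + 8n^2 + 64n - 128) + (0)
Last nonzero remainder: -4n^3 + 8n^2 + 64n - 128. Dividing through by -4 gives the monic gcd n^3 - 2n^2 - 16n + 32.
Cancel n^3 - 2n^2 - 16n + 32 from numerator and denominator to get the reduced form.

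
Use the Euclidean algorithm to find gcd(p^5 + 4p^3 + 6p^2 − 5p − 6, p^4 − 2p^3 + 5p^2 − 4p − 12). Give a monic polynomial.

By polynomial division,
  p^5 + 4p^3 + 6p^2 − 5p − 6 = (p + 2)(p^4 − 2p^3 + 5p^2 − 4p − 12) + (3p^3 + 15p + 18)
  p^4 − 2p^3 + 5p^2 − 4p − 12 = ((1/3)p − 2/3)(3p^3 + 15p + 18) + (0)
Last nonzero remainder: 3p^3 + 15p + 18. Dividing through by 3 gives the monic gcd p^3 + 5p + 6.

p^3 + 5p + 6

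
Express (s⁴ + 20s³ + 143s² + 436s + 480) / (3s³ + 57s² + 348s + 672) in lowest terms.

Apply the Euclidean algorithm:
  s⁴ + 20s³ + 143s² + 436s + 480 = ((1/3)s + 1/3)(3s³ + 57s² + 348s + 672) + (8s² + 96s + 256)
  3s³ + 57s² + 348s + 672 = ((3/8)s + 21/8)(8s² + 96s + 256) + (0)
Last nonzero remainder: 8s² + 96s + 256. Dividing through by 8 gives the monic gcd s² + 12s + 32.
Cancel s² + 12s + 32 from numerator and denominator to get the reduced form.

(s² + 8s + 15)/(3s + 21)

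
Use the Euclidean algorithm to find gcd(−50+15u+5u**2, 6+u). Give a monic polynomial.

1

Repeated division with remainder:
  5u**2+15u−50 = (5u−15)(u+6) + (40)
  u+6 = ((1/40)u+3/20)(40) + (0)
The last nonzero remainder is the constant 40, so the polynomials are coprime and gcd = 1.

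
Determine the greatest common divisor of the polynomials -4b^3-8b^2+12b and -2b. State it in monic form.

Euclidean algorithm in ℚ[b]:
  -4b^3-8b^2+12b = (2b^2+4b-6)(-2b) + (0)
Last nonzero remainder: -2b. Dividing through by -2 gives the monic gcd b.

b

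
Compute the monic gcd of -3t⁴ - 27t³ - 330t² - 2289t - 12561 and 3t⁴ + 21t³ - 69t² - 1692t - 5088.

By polynomial division,
  -3t⁴ - 27t³ - 330t² - 2289t - 12561 = (-1)(3t⁴ + 21t³ - 69t² - 1692t - 5088) + (-6t³ - 399t² - 3981t - 17649)
  3t⁴ + 21t³ - 69t² - 1692t - 5088 = (-(1/2)t + 119/4)(-6t³ - 399t² - 3981t - 17649) + ((39243/4)t² + (431673/4)t + 2079879/4)
  -6t³ - 399t² - 3981t - 17649 = (-(8/13081)t - 444/13081)((39243/4)t² + (431673/4)t + 2079879/4) + (0)
Last nonzero remainder: (39243/4)t² + (431673/4)t + 2079879/4. Dividing through by 39243/4 gives the monic gcd t² + 11t + 53.

t² + 11t + 53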